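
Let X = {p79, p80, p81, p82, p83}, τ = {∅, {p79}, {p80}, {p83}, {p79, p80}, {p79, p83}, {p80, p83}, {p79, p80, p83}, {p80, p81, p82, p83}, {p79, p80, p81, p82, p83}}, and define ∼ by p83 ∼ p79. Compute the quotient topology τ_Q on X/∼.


X/∼ = {[p79=p83], [p80], [p81], [p82]}; |τ_Q| = 5.

Equivalence classes: [p79=p83], [p80], [p81], [p82].
Quotient map π: X → X/∼ sends p79 ↦ [p79=p83], p80 ↦ [p80], p81 ↦ [p81], p82 ↦ [p82], p83 ↦ [p79=p83].
For each subset V ⊆ X/∼, compute π^{-1}(V) ⊆ X and check whether π^{-1}(V) ∈ τ. V is open in τ_Q iff π^{-1}(V) ∈ τ.
  V = {}: π^{-1}(V) = ∅ ∈ τ ✓.
  V = {[p79=p83]}: π^{-1}(V) = {p79, p83} ∈ τ ✓.
  V = {[p80]}: π^{-1}(V) = {p80} ∈ τ ✓.
  V = {[p79=p83], [p80]}: π^{-1}(V) = {p79, p80, p83} ∈ τ ✓.
  V = {[p81]}: π^{-1}(V) = {p81} ∉ τ ✗.
  V = {[p79=p83], [p81]}: π^{-1}(V) = {p79, p81, p83} ∉ τ ✗.
  V = {[p80], [p81]}: π^{-1}(V) = {p80, p81} ∉ τ ✗.
  V = {[p79=p83], [p80], [p81]}: π^{-1}(V) = {p79, p80, p81, p83} ∉ τ ✗.
  V = {[p82]}: π^{-1}(V) = {p82} ∉ τ ✗.
  V = {[p79=p83], [p82]}: π^{-1}(V) = {p79, p82, p83} ∉ τ ✗.
  V = {[p80], [p82]}: π^{-1}(V) = {p80, p82} ∉ τ ✗.
  V = {[p79=p83], [p80], [p82]}: π^{-1}(V) = {p79, p80, p82, p83} ∉ τ ✗.
  V = {[p81], [p82]}: π^{-1}(V) = {p81, p82} ∉ τ ✗.
  V = {[p79=p83], [p81], [p82]}: π^{-1}(V) = {p79, p81, p82, p83} ∉ τ ✗.
  V = {[p80], [p81], [p82]}: π^{-1}(V) = {p80, p81, p82} ∉ τ ✗.
  V = {[p79=p83], [p80], [p81], [p82]}: π^{-1}(V) = {p79, p80, p81, p82, p83} ∈ τ ✓.
Open sets in the quotient: τ_Q = {{}, {[p79=p83]}, {[p80]}, {[p79=p83], [p80]}, {[p79=p83], [p80], [p81], [p82]}} (5 elements).


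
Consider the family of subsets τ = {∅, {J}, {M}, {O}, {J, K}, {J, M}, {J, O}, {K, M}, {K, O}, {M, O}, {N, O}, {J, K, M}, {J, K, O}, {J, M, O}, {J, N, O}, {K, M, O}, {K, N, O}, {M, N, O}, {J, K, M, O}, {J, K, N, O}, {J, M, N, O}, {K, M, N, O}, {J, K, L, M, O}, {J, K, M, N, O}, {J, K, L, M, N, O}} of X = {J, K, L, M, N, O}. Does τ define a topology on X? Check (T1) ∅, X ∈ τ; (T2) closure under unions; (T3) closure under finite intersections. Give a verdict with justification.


τ is NOT a topology on X.

Axiom (T1): ∅ ∈ τ? Yes; X ∈ τ? Yes.
Axiom (T2/T3): check pairwise unions and intersections of members of τ.
Counterexample for (T3): {J, K} ∩ {K, M} = {K} ∉ τ. Therefore τ is NOT a topology.


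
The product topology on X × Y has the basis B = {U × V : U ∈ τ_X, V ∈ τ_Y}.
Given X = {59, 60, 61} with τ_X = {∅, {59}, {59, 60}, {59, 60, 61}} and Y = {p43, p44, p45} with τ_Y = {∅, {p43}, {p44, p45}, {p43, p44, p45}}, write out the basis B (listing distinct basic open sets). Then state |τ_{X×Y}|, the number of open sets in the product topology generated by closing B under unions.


Basis B = {∅ × ∅, {59} × {p43}, {59, 60} × {p43}, {59} × {p44, p45}, {59} × {p43, p44, p45}, {59, 60, 61} × {p43}, {59, 60} × {p44, p45}, {59, 60} × {p43, p44, p45}, {59, 60, 61} × {p44, p45}, {59, 60, 61} × {p43, p44, p45}}; |τ_{X×Y}| = 16.

Enumerate products U × V with U ∈ τ_X, V ∈ τ_Y (deduplicated):
  ∅ × ∅ = {} (∅)
  {59} × {p43} = {(59,p43)}
  {59, 60} × {p43} = {(59,p43), (60,p43)}
  {59} × {p44, p45} = {(59,p44), (59,p45)}
  {59} × {p43, p44, p45} = {(59,p43), (59,p44), (59,p45)}
  {59, 60, 61} × {p43} = {(59,p43), (60,p43), (61,p43)}
  {59, 60} × {p44, p45} = {(59,p44), (59,p45), (60,p44), (60,p45)}
  {59, 60} × {p43, p44, p45} = {(59,p43), (59,p44), (59,p45), (60,p43), (60,p44), (60,p45)}
  {59, 60, 61} × {p44, p45} = {(59,p44), (59,p45), (60,p44), (60,p45), (61,p44), (61,p45)}
  {59, 60, 61} × {p43, p44, p45} = {(59,p43), (59,p44), (59,p45), (60,p43), (60,p44), (60,p45), (61,p43), (61,p44), (61,p45)}
These 10 distinct sets form the basis B.
Close under arbitrary unions to get τ_{X×Y}; counting gives |τ_{X×Y}| = 16.


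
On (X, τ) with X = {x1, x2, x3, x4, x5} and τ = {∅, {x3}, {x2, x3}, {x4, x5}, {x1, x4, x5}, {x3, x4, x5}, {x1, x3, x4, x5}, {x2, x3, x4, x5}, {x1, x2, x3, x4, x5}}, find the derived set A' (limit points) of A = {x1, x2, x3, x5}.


A' = {x1, x2, x4}

For each x ∈ X, list the open sets U ∈ τ with x ∈ U, then check whether U ∩ (A ∖ {x}) ≠ ∅ for every such U.
  x = x1: opens ∋ x are {x1, x4, x5}, {x1, x3, x4, x5}, {x1, x2, x3, x4, x5}; each meets A ∖ {x1}, so x IS a limit point.
  x = x2: opens ∋ x are {x2, x3}, {x2, x3, x4, x5}, {x1, x2, x3, x4, x5}; each meets A ∖ {x2}, so x IS a limit point.
  x = x3: open {x3} ∋ x has {x3} ∩ (A ∖ {x3}) = ∅, so x is NOT a limit point.
  x = x4: opens ∋ x are {x4, x5}, {x1, x4, x5}, {x3, x4, x5}, {x1, x3, x4, x5}, {x2, x3, x4, x5}, {x1, x2, x3, x4, x5}; each meets A ∖ {x4}, so x IS a limit point.
  x = x5: open {x4, x5} ∋ x has {x4, x5} ∩ (A ∖ {x5}) = ∅, so x is NOT a limit point.
Collecting: A' = {x1, x2, x4}.


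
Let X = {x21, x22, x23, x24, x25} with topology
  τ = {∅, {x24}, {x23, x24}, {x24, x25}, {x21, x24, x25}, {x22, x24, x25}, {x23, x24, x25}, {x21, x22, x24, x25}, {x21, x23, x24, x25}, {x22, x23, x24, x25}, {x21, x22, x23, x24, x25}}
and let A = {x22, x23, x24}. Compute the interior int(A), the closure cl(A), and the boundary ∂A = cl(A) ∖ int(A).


int(A) = {x23, x24}, cl(A) = {x21, x22, x23, x24, x25}, ∂A = {x21, x22, x25}.

Closed sets in (X, τ) are complements of opens:
  closed(X, τ) = {∅, {x21}, {x22}, {x23}, {x21, x22}, {x21, x23}, {x22, x23}, {x21, x22, x23}, {x21, x22, x25}, {x21, x22, x23, x25}, {x21, x22, x23, x24, x25}}.
int(A) = ⋃ {U ∈ τ : U ⊆ A}. Opens contained in A: ∅, {x24}, {x23, x24}.
Taking the union of these: int(A) = {x23, x24}.
cl(A) = ⋂ {C closed : A ⊆ C}. Closed sets containing A: {x21, x22, x23, x24, x25}.
Intersecting these: cl(A) = {x21, x22, x23, x24, x25}.
∂A = cl(A) ∖ int(A) = {x21, x22, x23, x24, x25} ∖ {x23, x24} = {x21, x22, x25}.


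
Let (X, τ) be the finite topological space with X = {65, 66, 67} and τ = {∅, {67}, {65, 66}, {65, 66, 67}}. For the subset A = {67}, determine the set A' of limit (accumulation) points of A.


A' = ∅

For each x ∈ X, list the open sets U ∈ τ with x ∈ U, then check whether U ∩ (A ∖ {x}) ≠ ∅ for every such U.
  x = 65: open {65, 66} ∋ x has {65, 66} ∩ (A ∖ {65}) = ∅, so x is NOT a limit point.
  x = 66: open {65, 66} ∋ x has {65, 66} ∩ (A ∖ {66}) = ∅, so x is NOT a limit point.
  x = 67: open {67} ∋ x has {67} ∩ (A ∖ {67}) = ∅, so x is NOT a limit point.
Collecting: A' = ∅.


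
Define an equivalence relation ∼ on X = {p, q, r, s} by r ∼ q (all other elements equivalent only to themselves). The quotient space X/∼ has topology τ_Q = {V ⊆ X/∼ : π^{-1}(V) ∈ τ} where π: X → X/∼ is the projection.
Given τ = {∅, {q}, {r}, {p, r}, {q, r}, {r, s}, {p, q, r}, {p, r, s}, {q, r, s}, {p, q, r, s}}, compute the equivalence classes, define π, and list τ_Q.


X/∼ = {[p], [q=r], [s]}; |τ_Q| = 5.

Equivalence classes: [p], [q=r], [s].
Quotient map π: X → X/∼ sends p ↦ [p], q ↦ [q=r], r ↦ [q=r], s ↦ [s].
For each subset V ⊆ X/∼, compute π^{-1}(V) ⊆ X and check whether π^{-1}(V) ∈ τ. V is open in τ_Q iff π^{-1}(V) ∈ τ.
  V = {}: π^{-1}(V) = ∅ ∈ τ ✓.
  V = {[p]}: π^{-1}(V) = {p} ∉ τ ✗.
  V = {[q=r]}: π^{-1}(V) = {q, r} ∈ τ ✓.
  V = {[p], [q=r]}: π^{-1}(V) = {p, q, r} ∈ τ ✓.
  V = {[s]}: π^{-1}(V) = {s} ∉ τ ✗.
  V = {[p], [s]}: π^{-1}(V) = {p, s} ∉ τ ✗.
  V = {[q=r], [s]}: π^{-1}(V) = {q, r, s} ∈ τ ✓.
  V = {[p], [q=r], [s]}: π^{-1}(V) = {p, q, r, s} ∈ τ ✓.
Open sets in the quotient: τ_Q = {{}, {[q=r]}, {[p], [q=r]}, {[q=r], [s]}, {[p], [q=r], [s]}} (5 elements).


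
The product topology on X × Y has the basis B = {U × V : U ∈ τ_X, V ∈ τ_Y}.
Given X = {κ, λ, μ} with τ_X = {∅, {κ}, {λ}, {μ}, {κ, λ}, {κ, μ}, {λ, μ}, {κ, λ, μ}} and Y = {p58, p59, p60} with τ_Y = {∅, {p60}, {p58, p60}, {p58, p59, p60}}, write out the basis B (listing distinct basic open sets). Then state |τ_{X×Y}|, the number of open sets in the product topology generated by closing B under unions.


Basis B = {∅ × ∅, {κ} × {p60}, {λ} × {p60}, {μ} × {p60}, {κ} × {p58, p60}, {κ, λ} × {p60}, {κ, μ} × {p60}, {λ} × {p58, p60}, {λ, μ} × {p60}, {μ} × {p58, p60}, {κ} × {p58, p59, p60}, {κ, λ, μ} × {p60}, {λ} × {p58, p59, p60}, {μ} × {p58, p59, p60}, {κ, λ} × {p58, p60}, {κ, μ} × {p58, p60}, {λ, μ} × {p58, p60}, {κ, λ} × {p58, p59, p60}, {κ, μ} × {p58, p59, p60}, {κ, λ, μ} × {p58, p60}, {λ, μ} × {p58, p59, p60}, {κ, λ, μ} × {p58, p59, p60}}; |τ_{X×Y}| = 64.

Enumerate products U × V with U ∈ τ_X, V ∈ τ_Y (deduplicated):
  ∅ × ∅ = {} (∅)
  {κ} × {p60} = {(κ,p60)}
  {λ} × {p60} = {(λ,p60)}
  {μ} × {p60} = {(μ,p60)}
  {κ} × {p58, p60} = {(κ,p58), (κ,p60)}
  {κ, λ} × {p60} = {(κ,p60), (λ,p60)}
  {κ, μ} × {p60} = {(κ,p60), (μ,p60)}
  {λ} × {p58, p60} = {(λ,p58), (λ,p60)}
  {λ, μ} × {p60} = {(λ,p60), (μ,p60)}
  {μ} × {p58, p60} = {(μ,p58), (μ,p60)}
  {κ} × {p58, p59, p60} = {(κ,p58), (κ,p59), (κ,p60)}
  {κ, λ, μ} × {p60} = {(κ,p60), (λ,p60), (μ,p60)}
  {λ} × {p58, p59, p60} = {(λ,p58), (λ,p59), (λ,p60)}
  {μ} × {p58, p59, p60} = {(μ,p58), (μ,p59), (μ,p60)}
  {κ, λ} × {p58, p60} = {(κ,p58), (κ,p60), (λ,p58), (λ,p60)}
  {κ, μ} × {p58, p60} = {(κ,p58), (κ,p60), (μ,p58), (μ,p60)}
  {λ, μ} × {p58, p60} = {(λ,p58), (λ,p60), (μ,p58), (μ,p60)}
  {κ, λ} × {p58, p59, p60} = {(κ,p58), (κ,p59), (κ,p60), (λ,p58), (λ,p59), (λ,p60)}
  {κ, μ} × {p58, p59, p60} = {(κ,p58), (κ,p59), (κ,p60), (μ,p58), (μ,p59), (μ,p60)}
  {κ, λ, μ} × {p58, p60} = {(κ,p58), (κ,p60), (λ,p58), (λ,p60), (μ,p58), (μ,p60)}
  {λ, μ} × {p58, p59, p60} = {(λ,p58), (λ,p59), (λ,p60), (μ,p58), (μ,p59), (μ,p60)}
  {κ, λ, μ} × {p58, p59, p60} = {(κ,p58), (κ,p59), (κ,p60), (λ,p58), (λ,p59), (λ,p60), (μ,p58), (μ,p59), (μ,p60)}
These 22 distinct sets form the basis B.
Close under arbitrary unions to get τ_{X×Y}; counting gives |τ_{X×Y}| = 64.


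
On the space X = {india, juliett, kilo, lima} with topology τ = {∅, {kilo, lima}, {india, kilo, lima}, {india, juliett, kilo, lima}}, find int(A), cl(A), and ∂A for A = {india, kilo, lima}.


int(A) = {india, kilo, lima}, cl(A) = {india, juliett, kilo, lima}, ∂A = {juliett}.

Closed sets in (X, τ) are complements of opens:
  closed(X, τ) = {∅, {juliett}, {india, juliett}, {india, juliett, kilo, lima}}.
int(A) = ⋃ {U ∈ τ : U ⊆ A}. Opens contained in A: ∅, {kilo, lima}, {india, kilo, lima}.
Taking the union of these: int(A) = {india, kilo, lima}.
cl(A) = ⋂ {C closed : A ⊆ C}. Closed sets containing A: {india, juliett, kilo, lima}.
Intersecting these: cl(A) = {india, juliett, kilo, lima}.
∂A = cl(A) ∖ int(A) = {india, juliett, kilo, lima} ∖ {india, kilo, lima} = {juliett}.


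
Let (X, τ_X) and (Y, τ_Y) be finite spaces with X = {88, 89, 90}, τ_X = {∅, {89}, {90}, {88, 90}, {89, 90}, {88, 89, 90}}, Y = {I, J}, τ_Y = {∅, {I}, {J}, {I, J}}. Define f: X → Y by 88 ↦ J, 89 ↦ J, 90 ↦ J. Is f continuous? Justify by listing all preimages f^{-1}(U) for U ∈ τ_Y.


f IS continuous.

Compute f^{-1}(U) for each U ∈ τ_Y:
  U = ∅: f^{-1}(U) = ∅ ∈ τ_X ✓.
  U = {I}: f^{-1}(U) = ∅ ∈ τ_X ✓.
  U = {J}: f^{-1}(U) = {88, 89, 90} ∈ τ_X ✓.
  U = {I, J}: f^{-1}(U) = {88, 89, 90} ∈ τ_X ✓.
Every preimage lies in τ_X, so f IS continuous.


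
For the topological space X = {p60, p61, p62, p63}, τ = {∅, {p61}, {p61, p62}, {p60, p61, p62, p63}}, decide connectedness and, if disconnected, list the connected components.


(X, τ) is connected.

Find clopen sets (U ∈ τ with X ∖ U ∈ τ):
  U = ∅, X ∖ U = {p60, p61, p62, p63} — both open, so U is clopen.
  U = {p60, p61, p62, p63}, X ∖ U = ∅ — both open, so U is clopen.
Only trivial clopens (∅ and X) exist, so (X, τ) is connected.
Compute connected components by grouping points that agree on all clopens:
  component: {p60, p61, p62, p63}


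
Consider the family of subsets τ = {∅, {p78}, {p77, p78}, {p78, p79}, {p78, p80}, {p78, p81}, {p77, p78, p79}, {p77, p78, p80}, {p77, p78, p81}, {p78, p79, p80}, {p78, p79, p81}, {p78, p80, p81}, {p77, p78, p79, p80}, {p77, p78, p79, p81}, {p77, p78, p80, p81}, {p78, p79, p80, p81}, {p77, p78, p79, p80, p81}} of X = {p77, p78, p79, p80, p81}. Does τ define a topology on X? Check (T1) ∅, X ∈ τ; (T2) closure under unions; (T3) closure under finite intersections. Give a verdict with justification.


τ IS a topology on X.

Axiom (T1): ∅ ∈ τ? Yes; X ∈ τ? Yes.
Axiom (T2/T3): check pairwise unions and intersections of members of τ.
All pairwise intersections and unions checked — each lies in τ. Therefore τ satisfies (T1), (T2), (T3): it IS a topology on X.


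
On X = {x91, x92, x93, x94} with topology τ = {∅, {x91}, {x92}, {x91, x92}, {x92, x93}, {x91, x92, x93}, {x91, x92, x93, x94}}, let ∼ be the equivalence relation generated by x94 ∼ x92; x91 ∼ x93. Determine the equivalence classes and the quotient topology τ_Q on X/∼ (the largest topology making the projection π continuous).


X/∼ = {[x91=x93], [x92=x94]}; |τ_Q| = 2.

Equivalence classes: [x91=x93], [x92=x94].
Quotient map π: X → X/∼ sends x91 ↦ [x91=x93], x92 ↦ [x92=x94], x93 ↦ [x91=x93], x94 ↦ [x92=x94].
For each subset V ⊆ X/∼, compute π^{-1}(V) ⊆ X and check whether π^{-1}(V) ∈ τ. V is open in τ_Q iff π^{-1}(V) ∈ τ.
  V = {}: π^{-1}(V) = ∅ ∈ τ ✓.
  V = {[x91=x93]}: π^{-1}(V) = {x91, x93} ∉ τ ✗.
  V = {[x92=x94]}: π^{-1}(V) = {x92, x94} ∉ τ ✗.
  V = {[x91=x93], [x92=x94]}: π^{-1}(V) = {x91, x92, x93, x94} ∈ τ ✓.
Open sets in the quotient: τ_Q = {{}, {[x91=x93], [x92=x94]}} (2 elements).


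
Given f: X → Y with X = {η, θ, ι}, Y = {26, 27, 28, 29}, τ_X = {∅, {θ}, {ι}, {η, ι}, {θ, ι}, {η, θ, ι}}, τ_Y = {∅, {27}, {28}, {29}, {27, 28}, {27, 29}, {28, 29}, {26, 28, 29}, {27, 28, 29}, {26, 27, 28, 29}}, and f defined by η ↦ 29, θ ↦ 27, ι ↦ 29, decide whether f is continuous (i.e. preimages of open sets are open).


f IS continuous.

Compute f^{-1}(U) for each U ∈ τ_Y:
  U = ∅: f^{-1}(U) = ∅ ∈ τ_X ✓.
  U = {27}: f^{-1}(U) = {θ} ∈ τ_X ✓.
  U = {28}: f^{-1}(U) = ∅ ∈ τ_X ✓.
  U = {29}: f^{-1}(U) = {η, ι} ∈ τ_X ✓.
  U = {27, 28}: f^{-1}(U) = {θ} ∈ τ_X ✓.
  U = {27, 29}: f^{-1}(U) = {η, θ, ι} ∈ τ_X ✓.
  U = {28, 29}: f^{-1}(U) = {η, ι} ∈ τ_X ✓.
  U = {26, 28, 29}: f^{-1}(U) = {η, ι} ∈ τ_X ✓.
  U = {27, 28, 29}: f^{-1}(U) = {η, θ, ι} ∈ τ_X ✓.
  U = {26, 27, 28, 29}: f^{-1}(U) = {η, θ, ι} ∈ τ_X ✓.
Every preimage lies in τ_X, so f IS continuous.


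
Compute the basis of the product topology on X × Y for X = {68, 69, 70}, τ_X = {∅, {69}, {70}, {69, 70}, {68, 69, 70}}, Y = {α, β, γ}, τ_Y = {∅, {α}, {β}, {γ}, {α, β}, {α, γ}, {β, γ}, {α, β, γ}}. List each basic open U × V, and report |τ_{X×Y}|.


Basis B = {∅ × ∅, {69} × {α}, {69} × {β}, {69} × {γ}, {70} × {α}, {70} × {β}, {70} × {γ}, {69} × {α, β}, {69} × {α, γ}, {69, 70} × {α}, {69} × {β, γ}, {69, 70} × {β}, {69, 70} × {γ}, {70} × {α, β}, {70} × {α, γ}, {70} × {β, γ}, {68, 69, 70} × {α}, {68, 69, 70} × {β}, {68, 69, 70} × {γ}, {69} × {α, β, γ}, {70} × {α, β, γ}, {69, 70} × {α, β}, {69, 70} × {α, γ}, {69, 70} × {β, γ}, {68, 69, 70} × {α, β}, {68, 69, 70} × {α, γ}, {68, 69, 70} × {β, γ}, {69, 70} × {α, β, γ}, {68, 69, 70} × {α, β, γ}}; |τ_{X×Y}| = 125.

Enumerate products U × V with U ∈ τ_X, V ∈ τ_Y (deduplicated):
  ∅ × ∅ = {} (∅)
  {69} × {α} = {(69,α)}
  {69} × {β} = {(69,β)}
  {69} × {γ} = {(69,γ)}
  {70} × {α} = {(70,α)}
  {70} × {β} = {(70,β)}
  {70} × {γ} = {(70,γ)}
  {69} × {α, β} = {(69,α), (69,β)}
  {69} × {α, γ} = {(69,α), (69,γ)}
  {69, 70} × {α} = {(69,α), (70,α)}
  {69} × {β, γ} = {(69,β), (69,γ)}
  {69, 70} × {β} = {(69,β), (70,β)}
  {69, 70} × {γ} = {(69,γ), (70,γ)}
  {70} × {α, β} = {(70,α), (70,β)}
  {70} × {α, γ} = {(70,α), (70,γ)}
  {70} × {β, γ} = {(70,β), (70,γ)}
  {68, 69, 70} × {α} = {(68,α), (69,α), (70,α)}
  {68, 69, 70} × {β} = {(68,β), (69,β), (70,β)}
  {68, 69, 70} × {γ} = {(68,γ), (69,γ), (70,γ)}
  {69} × {α, β, γ} = {(69,α), (69,β), (69,γ)}
  {70} × {α, β, γ} = {(70,α), (70,β), (70,γ)}
  {69, 70} × {α, β} = {(69,α), (69,β), (70,α), (70,β)}
  {69, 70} × {α, γ} = {(69,α), (69,γ), (70,α), (70,γ)}
  {69, 70} × {β, γ} = {(69,β), (69,γ), (70,β), (70,γ)}
  {68, 69, 70} × {α, β} = {(68,α), (68,β), (69,α), (69,β), (70,α), (70,β)}
  {68, 69, 70} × {α, γ} = {(68,α), (68,γ), (69,α), (69,γ), (70,α), (70,γ)}
  {68, 69, 70} × {β, γ} = {(68,β), (68,γ), (69,β), (69,γ), (70,β), (70,γ)}
  {69, 70} × {α, β, γ} = {(69,α), (69,β), (69,γ), (70,α), (70,β), (70,γ)}
  {68, 69, 70} × {α, β, γ} = {(68,α), (68,β), (68,γ), (69,α), (69,β), (69,γ), (70,α), (70,β), (70,γ)}
These 29 distinct sets form the basis B.
Close under arbitrary unions to get τ_{X×Y}; counting gives |τ_{X×Y}| = 125.


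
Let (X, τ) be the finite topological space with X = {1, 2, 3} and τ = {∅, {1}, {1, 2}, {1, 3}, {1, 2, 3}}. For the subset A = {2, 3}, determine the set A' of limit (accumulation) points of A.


A' = ∅

For each x ∈ X, list the open sets U ∈ τ with x ∈ U, then check whether U ∩ (A ∖ {x}) ≠ ∅ for every such U.
  x = 1: open {1} ∋ x has {1} ∩ (A ∖ {1}) = ∅, so x is NOT a limit point.
  x = 2: open {1, 2} ∋ x has {1, 2} ∩ (A ∖ {2}) = ∅, so x is NOT a limit point.
  x = 3: open {1, 3} ∋ x has {1, 3} ∩ (A ∖ {3}) = ∅, so x is NOT a limit point.
Collecting: A' = ∅.


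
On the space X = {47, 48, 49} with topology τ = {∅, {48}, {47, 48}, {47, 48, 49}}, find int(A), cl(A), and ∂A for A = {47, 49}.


int(A) = ∅, cl(A) = {47, 49}, ∂A = {47, 49}.

Closed sets in (X, τ) are complements of opens:
  closed(X, τ) = {∅, {49}, {47, 49}, {47, 48, 49}}.
int(A) = ⋃ {U ∈ τ : U ⊆ A}. Opens contained in A: ∅.
Taking the union of these: int(A) = ∅.
cl(A) = ⋂ {C closed : A ⊆ C}. Closed sets containing A: {47, 49}, {47, 48, 49}.
Intersecting these: cl(A) = {47, 49}.
∂A = cl(A) ∖ int(A) = {47, 49} ∖ ∅ = {47, 49}.


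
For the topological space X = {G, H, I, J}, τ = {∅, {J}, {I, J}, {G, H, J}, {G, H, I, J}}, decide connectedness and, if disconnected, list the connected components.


(X, τ) is connected.

Find clopen sets (U ∈ τ with X ∖ U ∈ τ):
  U = ∅, X ∖ U = {G, H, I, J} — both open, so U is clopen.
  U = {G, H, I, J}, X ∖ U = ∅ — both open, so U is clopen.
Only trivial clopens (∅ and X) exist, so (X, τ) is connected.
Compute connected components by grouping points that agree on all clopens:
  component: {G, H, I, J}


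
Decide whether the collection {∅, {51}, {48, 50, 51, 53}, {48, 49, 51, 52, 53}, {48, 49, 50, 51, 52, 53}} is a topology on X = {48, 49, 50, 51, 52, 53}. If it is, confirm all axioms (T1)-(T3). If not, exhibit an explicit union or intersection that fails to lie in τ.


τ is NOT a topology on X.

Axiom (T1): ∅ ∈ τ? Yes; X ∈ τ? Yes.
Axiom (T2/T3): check pairwise unions and intersections of members of τ.
Counterexample for (T3): {48, 50, 51, 53} ∩ {48, 49, 51, 52, 53} = {48, 51, 53} ∉ τ. Therefore τ is NOT a topology.


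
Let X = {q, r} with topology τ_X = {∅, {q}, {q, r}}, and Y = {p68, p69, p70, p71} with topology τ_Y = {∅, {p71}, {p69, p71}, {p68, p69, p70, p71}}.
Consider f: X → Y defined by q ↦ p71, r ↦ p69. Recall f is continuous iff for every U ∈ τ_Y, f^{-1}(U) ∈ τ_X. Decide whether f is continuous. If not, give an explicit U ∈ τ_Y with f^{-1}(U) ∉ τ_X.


f IS continuous.

Compute f^{-1}(U) for each U ∈ τ_Y:
  U = ∅: f^{-1}(U) = ∅ ∈ τ_X ✓.
  U = {p71}: f^{-1}(U) = {q} ∈ τ_X ✓.
  U = {p69, p71}: f^{-1}(U) = {q, r} ∈ τ_X ✓.
  U = {p68, p69, p70, p71}: f^{-1}(U) = {q, r} ∈ τ_X ✓.
Every preimage lies in τ_X, so f IS continuous.


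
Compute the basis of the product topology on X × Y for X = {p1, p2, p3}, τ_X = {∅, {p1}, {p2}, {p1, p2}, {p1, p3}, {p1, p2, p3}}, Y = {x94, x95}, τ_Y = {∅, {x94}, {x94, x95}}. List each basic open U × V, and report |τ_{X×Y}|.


Basis B = {∅ × ∅, {p1} × {x94}, {p2} × {x94}, {p1} × {x94, x95}, {p1, p2} × {x94}, {p1, p3} × {x94}, {p2} × {x94, x95}, {p1, p2, p3} × {x94}, {p1, p2} × {x94, x95}, {p1, p3} × {x94, x95}, {p1, p2, p3} × {x94, x95}}; |τ_{X×Y}| = 18.

Enumerate products U × V with U ∈ τ_X, V ∈ τ_Y (deduplicated):
  ∅ × ∅ = {} (∅)
  {p1} × {x94} = {(p1,x94)}
  {p2} × {x94} = {(p2,x94)}
  {p1} × {x94, x95} = {(p1,x94), (p1,x95)}
  {p1, p2} × {x94} = {(p1,x94), (p2,x94)}
  {p1, p3} × {x94} = {(p1,x94), (p3,x94)}
  {p2} × {x94, x95} = {(p2,x94), (p2,x95)}
  {p1, p2, p3} × {x94} = {(p1,x94), (p2,x94), (p3,x94)}
  {p1, p2} × {x94, x95} = {(p1,x94), (p1,x95), (p2,x94), (p2,x95)}
  {p1, p3} × {x94, x95} = {(p1,x94), (p1,x95), (p3,x94), (p3,x95)}
  {p1, p2, p3} × {x94, x95} = {(p1,x94), (p1,x95), (p2,x94), (p2,x95), (p3,x94), (p3,x95)}
These 11 distinct sets form the basis B.
Close under arbitrary unions to get τ_{X×Y}; counting gives |τ_{X×Y}| = 18.


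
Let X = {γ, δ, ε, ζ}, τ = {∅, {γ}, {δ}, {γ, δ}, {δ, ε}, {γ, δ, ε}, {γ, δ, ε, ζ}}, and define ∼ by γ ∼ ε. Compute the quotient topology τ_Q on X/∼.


X/∼ = {[γ=ε], [δ], [ζ]}; |τ_Q| = 4.

Equivalence classes: [γ=ε], [δ], [ζ].
Quotient map π: X → X/∼ sends γ ↦ [γ=ε], δ ↦ [δ], ε ↦ [γ=ε], ζ ↦ [ζ].
For each subset V ⊆ X/∼, compute π^{-1}(V) ⊆ X and check whether π^{-1}(V) ∈ τ. V is open in τ_Q iff π^{-1}(V) ∈ τ.
  V = {}: π^{-1}(V) = ∅ ∈ τ ✓.
  V = {[γ=ε]}: π^{-1}(V) = {γ, ε} ∉ τ ✗.
  V = {[δ]}: π^{-1}(V) = {δ} ∈ τ ✓.
  V = {[γ=ε], [δ]}: π^{-1}(V) = {γ, δ, ε} ∈ τ ✓.
  V = {[ζ]}: π^{-1}(V) = {ζ} ∉ τ ✗.
  V = {[γ=ε], [ζ]}: π^{-1}(V) = {γ, ε, ζ} ∉ τ ✗.
  V = {[δ], [ζ]}: π^{-1}(V) = {δ, ζ} ∉ τ ✗.
  V = {[γ=ε], [δ], [ζ]}: π^{-1}(V) = {γ, δ, ε, ζ} ∈ τ ✓.
Open sets in the quotient: τ_Q = {{}, {[δ]}, {[γ=ε], [δ]}, {[γ=ε], [δ], [ζ]}} (4 elements).


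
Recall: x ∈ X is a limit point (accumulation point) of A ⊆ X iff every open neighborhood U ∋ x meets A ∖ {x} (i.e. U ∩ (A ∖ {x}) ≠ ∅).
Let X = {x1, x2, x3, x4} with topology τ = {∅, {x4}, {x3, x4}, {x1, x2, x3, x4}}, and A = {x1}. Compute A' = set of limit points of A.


A' = {x2}

For each x ∈ X, list the open sets U ∈ τ with x ∈ U, then check whether U ∩ (A ∖ {x}) ≠ ∅ for every such U.
  x = x1: open {x1, x2, x3, x4} ∋ x has {x1, x2, x3, x4} ∩ (A ∖ {x1}) = ∅, so x is NOT a limit point.
  x = x2: opens ∋ x are {x1, x2, x3, x4}; each meets A ∖ {x2}, so x IS a limit point.
  x = x3: open {x3, x4} ∋ x has {x3, x4} ∩ (A ∖ {x3}) = ∅, so x is NOT a limit point.
  x = x4: open {x4} ∋ x has {x4} ∩ (A ∖ {x4}) = ∅, so x is NOT a limit point.
Collecting: A' = {x2}.


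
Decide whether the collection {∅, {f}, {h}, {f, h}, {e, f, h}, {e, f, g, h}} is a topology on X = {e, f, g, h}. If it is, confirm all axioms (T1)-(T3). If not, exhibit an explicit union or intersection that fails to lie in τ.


τ IS a topology on X.

Axiom (T1): ∅ ∈ τ? Yes; X ∈ τ? Yes.
Axiom (T2/T3): check pairwise unions and intersections of members of τ.
All pairwise intersections and unions checked — each lies in τ. Therefore τ satisfies (T1), (T2), (T3): it IS a topology on X.


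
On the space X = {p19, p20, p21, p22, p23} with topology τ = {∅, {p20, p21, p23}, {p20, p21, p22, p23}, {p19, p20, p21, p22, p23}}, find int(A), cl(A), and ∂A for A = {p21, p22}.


int(A) = ∅, cl(A) = {p19, p20, p21, p22, p23}, ∂A = {p19, p20, p21, p22, p23}.

Closed sets in (X, τ) are complements of opens:
  closed(X, τ) = {∅, {p19}, {p19, p22}, {p19, p20, p21, p22, p23}}.
int(A) = ⋃ {U ∈ τ : U ⊆ A}. Opens contained in A: ∅.
Taking the union of these: int(A) = ∅.
cl(A) = ⋂ {C closed : A ⊆ C}. Closed sets containing A: {p19, p20, p21, p22, p23}.
Intersecting these: cl(A) = {p19, p20, p21, p22, p23}.
∂A = cl(A) ∖ int(A) = {p19, p20, p21, p22, p23} ∖ ∅ = {p19, p20, p21, p22, p23}.


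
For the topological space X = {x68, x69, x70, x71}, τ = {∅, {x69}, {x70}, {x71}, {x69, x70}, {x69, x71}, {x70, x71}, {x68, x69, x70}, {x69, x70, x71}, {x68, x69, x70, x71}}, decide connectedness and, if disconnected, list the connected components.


(X, τ) is disconnected; components = [{x71}, {x68, x69, x70}].

Find clopen sets (U ∈ τ with X ∖ U ∈ τ):
  U = ∅, X ∖ U = {x68, x69, x70, x71} — both open, so U is clopen.
  U = {x71}, X ∖ U = {x68, x69, x70} — both open, so U is clopen.
  U = {x68, x69, x70}, X ∖ U = {x71} — both open, so U is clopen.
  U = {x68, x69, x70, x71}, X ∖ U = ∅ — both open, so U is clopen.
Nontrivial clopen(s) exist: e.g. {x68, x69, x70}. So (X, τ) is disconnected.
Compute connected components by grouping points that agree on all clopens:
  component: {x71}
  component: {x68, x69, x70}


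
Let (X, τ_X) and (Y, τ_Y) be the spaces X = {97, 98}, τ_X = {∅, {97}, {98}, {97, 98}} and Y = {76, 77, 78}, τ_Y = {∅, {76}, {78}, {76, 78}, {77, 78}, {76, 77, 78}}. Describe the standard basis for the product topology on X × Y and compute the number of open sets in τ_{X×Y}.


Basis B = {∅ × ∅, {97} × {76}, {97} × {78}, {98} × {76}, {98} × {78}, {97} × {76, 78}, {97, 98} × {76}, {97} × {77, 78}, {97, 98} × {78}, {98} × {76, 78}, {98} × {77, 78}, {97} × {76, 77, 78}, {98} × {76, 77, 78}, {97, 98} × {76, 78}, {97, 98} × {77, 78}, {97, 98} × {76, 77, 78}}; |τ_{X×Y}| = 36.

Enumerate products U × V with U ∈ τ_X, V ∈ τ_Y (deduplicated):
  ∅ × ∅ = {} (∅)
  {97} × {76} = {(97,76)}
  {97} × {78} = {(97,78)}
  {98} × {76} = {(98,76)}
  {98} × {78} = {(98,78)}
  {97} × {76, 78} = {(97,76), (97,78)}
  {97, 98} × {76} = {(97,76), (98,76)}
  {97} × {77, 78} = {(97,77), (97,78)}
  {97, 98} × {78} = {(97,78), (98,78)}
  {98} × {76, 78} = {(98,76), (98,78)}
  {98} × {77, 78} = {(98,77), (98,78)}
  {97} × {76, 77, 78} = {(97,76), (97,77), (97,78)}
  {98} × {76, 77, 78} = {(98,76), (98,77), (98,78)}
  {97, 98} × {76, 78} = {(97,76), (97,78), (98,76), (98,78)}
  {97, 98} × {77, 78} = {(97,77), (97,78), (98,77), (98,78)}
  {97, 98} × {76, 77, 78} = {(97,76), (97,77), (97,78), (98,76), (98,77), (98,78)}
These 16 distinct sets form the basis B.
Close under arbitrary unions to get τ_{X×Y}; counting gives |τ_{X×Y}| = 36.


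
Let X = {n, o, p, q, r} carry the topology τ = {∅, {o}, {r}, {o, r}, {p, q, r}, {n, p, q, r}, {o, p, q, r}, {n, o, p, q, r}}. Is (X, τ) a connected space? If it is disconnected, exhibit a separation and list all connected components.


(X, τ) is disconnected; components = [{o}, {n, p, q, r}].

Find clopen sets (U ∈ τ with X ∖ U ∈ τ):
  U = ∅, X ∖ U = {n, o, p, q, r} — both open, so U is clopen.
  U = {o}, X ∖ U = {n, p, q, r} — both open, so U is clopen.
  U = {n, p, q, r}, X ∖ U = {o} — both open, so U is clopen.
  U = {n, o, p, q, r}, X ∖ U = ∅ — both open, so U is clopen.
Nontrivial clopen(s) exist: e.g. {n, p, q, r}. So (X, τ) is disconnected.
Compute connected components by grouping points that agree on all clopens:
  component: {o}
  component: {n, p, q, r}


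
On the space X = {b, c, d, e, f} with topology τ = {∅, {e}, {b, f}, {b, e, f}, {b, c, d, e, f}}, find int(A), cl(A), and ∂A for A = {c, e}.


int(A) = {e}, cl(A) = {c, d, e}, ∂A = {c, d}.

Closed sets in (X, τ) are complements of opens:
  closed(X, τ) = {∅, {c, d}, {c, d, e}, {b, c, d, f}, {b, c, d, e, f}}.
int(A) = ⋃ {U ∈ τ : U ⊆ A}. Opens contained in A: ∅, {e}.
Taking the union of these: int(A) = {e}.
cl(A) = ⋂ {C closed : A ⊆ C}. Closed sets containing A: {c, d, e}, {b, c, d, e, f}.
Intersecting these: cl(A) = {c, d, e}.
∂A = cl(A) ∖ int(A) = {c, d, e} ∖ {e} = {c, d}.


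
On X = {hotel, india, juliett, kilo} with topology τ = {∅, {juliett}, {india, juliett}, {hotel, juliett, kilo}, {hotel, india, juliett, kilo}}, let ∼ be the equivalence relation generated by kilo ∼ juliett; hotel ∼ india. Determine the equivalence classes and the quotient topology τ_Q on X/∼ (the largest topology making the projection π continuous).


X/∼ = {[hotel=india], [juliett=kilo]}; |τ_Q| = 2.

Equivalence classes: [hotel=india], [juliett=kilo].
Quotient map π: X → X/∼ sends hotel ↦ [hotel=india], india ↦ [hotel=india], juliett ↦ [juliett=kilo], kilo ↦ [juliett=kilo].
For each subset V ⊆ X/∼, compute π^{-1}(V) ⊆ X and check whether π^{-1}(V) ∈ τ. V is open in τ_Q iff π^{-1}(V) ∈ τ.
  V = {}: π^{-1}(V) = ∅ ∈ τ ✓.
  V = {[hotel=india]}: π^{-1}(V) = {hotel, india} ∉ τ ✗.
  V = {[juliett=kilo]}: π^{-1}(V) = {juliett, kilo} ∉ τ ✗.
  V = {[hotel=india], [juliett=kilo]}: π^{-1}(V) = {hotel, india, juliett, kilo} ∈ τ ✓.
Open sets in the quotient: τ_Q = {{}, {[hotel=india], [juliett=kilo]}} (2 elements).


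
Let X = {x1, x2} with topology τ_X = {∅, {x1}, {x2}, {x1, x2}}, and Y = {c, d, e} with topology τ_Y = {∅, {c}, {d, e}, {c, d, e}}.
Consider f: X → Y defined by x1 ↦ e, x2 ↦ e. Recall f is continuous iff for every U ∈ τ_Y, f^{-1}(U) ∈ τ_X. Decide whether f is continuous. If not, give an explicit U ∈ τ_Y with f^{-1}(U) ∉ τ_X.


f IS continuous.

Compute f^{-1}(U) for each U ∈ τ_Y:
  U = ∅: f^{-1}(U) = ∅ ∈ τ_X ✓.
  U = {c}: f^{-1}(U) = ∅ ∈ τ_X ✓.
  U = {d, e}: f^{-1}(U) = {x1, x2} ∈ τ_X ✓.
  U = {c, d, e}: f^{-1}(U) = {x1, x2} ∈ τ_X ✓.
Every preimage lies in τ_X, so f IS continuous.


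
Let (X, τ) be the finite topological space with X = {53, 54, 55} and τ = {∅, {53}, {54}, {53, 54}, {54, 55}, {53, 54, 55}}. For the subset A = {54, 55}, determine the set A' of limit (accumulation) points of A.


A' = {55}

For each x ∈ X, list the open sets U ∈ τ with x ∈ U, then check whether U ∩ (A ∖ {x}) ≠ ∅ for every such U.
  x = 53: open {53} ∋ x has {53} ∩ (A ∖ {53}) = ∅, so x is NOT a limit point.
  x = 54: open {54} ∋ x has {54} ∩ (A ∖ {54}) = ∅, so x is NOT a limit point.
  x = 55: opens ∋ x are {54, 55}, {53, 54, 55}; each meets A ∖ {55}, so x IS a limit point.
Collecting: A' = {55}.


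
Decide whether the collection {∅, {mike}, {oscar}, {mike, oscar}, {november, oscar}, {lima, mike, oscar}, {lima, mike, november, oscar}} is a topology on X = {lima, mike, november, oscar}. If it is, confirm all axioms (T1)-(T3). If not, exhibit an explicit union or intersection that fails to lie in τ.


τ is NOT a topology on X.

Axiom (T1): ∅ ∈ τ? Yes; X ∈ τ? Yes.
Axiom (T2/T3): check pairwise unions and intersections of members of τ.
Counterexample for (T2): {mike} ∪ {november, oscar} = {mike, november, oscar} ∉ τ. Therefore τ is NOT a topology.


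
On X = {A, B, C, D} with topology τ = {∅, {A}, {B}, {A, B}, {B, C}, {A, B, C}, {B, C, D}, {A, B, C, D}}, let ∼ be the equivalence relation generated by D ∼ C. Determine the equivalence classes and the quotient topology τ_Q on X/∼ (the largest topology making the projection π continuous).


X/∼ = {[A], [B], [C=D]}; |τ_Q| = 6.

Equivalence classes: [A], [B], [C=D].
Quotient map π: X → X/∼ sends A ↦ [A], B ↦ [B], C ↦ [C=D], D ↦ [C=D].
For each subset V ⊆ X/∼, compute π^{-1}(V) ⊆ X and check whether π^{-1}(V) ∈ τ. V is open in τ_Q iff π^{-1}(V) ∈ τ.
  V = {}: π^{-1}(V) = ∅ ∈ τ ✓.
  V = {[A]}: π^{-1}(V) = {A} ∈ τ ✓.
  V = {[B]}: π^{-1}(V) = {B} ∈ τ ✓.
  V = {[A], [B]}: π^{-1}(V) = {A, B} ∈ τ ✓.
  V = {[C=D]}: π^{-1}(V) = {C, D} ∉ τ ✗.
  V = {[A], [C=D]}: π^{-1}(V) = {A, C, D} ∉ τ ✗.
  V = {[B], [C=D]}: π^{-1}(V) = {B, C, D} ∈ τ ✓.
  V = {[A], [B], [C=D]}: π^{-1}(V) = {A, B, C, D} ∈ τ ✓.
Open sets in the quotient: τ_Q = {{}, {[A]}, {[B]}, {[A], [B]}, {[B], [C=D]}, {[A], [B], [C=D]}} (6 elements).


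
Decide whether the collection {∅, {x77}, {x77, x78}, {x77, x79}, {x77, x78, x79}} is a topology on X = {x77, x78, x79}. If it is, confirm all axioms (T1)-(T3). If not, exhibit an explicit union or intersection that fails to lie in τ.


τ IS a topology on X.

Axiom (T1): ∅ ∈ τ? Yes; X ∈ τ? Yes.
Axiom (T2/T3): check pairwise unions and intersections of members of τ.
All pairwise intersections and unions checked — each lies in τ. Therefore τ satisfies (T1), (T2), (T3): it IS a topology on X.


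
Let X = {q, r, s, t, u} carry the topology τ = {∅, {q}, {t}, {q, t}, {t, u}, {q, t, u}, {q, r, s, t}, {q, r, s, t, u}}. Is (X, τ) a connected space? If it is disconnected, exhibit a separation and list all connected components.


(X, τ) is connected.

Find clopen sets (U ∈ τ with X ∖ U ∈ τ):
  U = ∅, X ∖ U = {q, r, s, t, u} — both open, so U is clopen.
  U = {q, r, s, t, u}, X ∖ U = ∅ — both open, so U is clopen.
Only trivial clopens (∅ and X) exist, so (X, τ) is connected.
Compute connected components by grouping points that agree on all clopens:
  component: {q, r, s, t, u}


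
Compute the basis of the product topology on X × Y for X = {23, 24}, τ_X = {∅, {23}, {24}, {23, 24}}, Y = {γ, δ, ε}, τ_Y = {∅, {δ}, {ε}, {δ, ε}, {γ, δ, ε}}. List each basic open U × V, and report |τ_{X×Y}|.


Basis B = {∅ × ∅, {23} × {δ}, {23} × {ε}, {24} × {δ}, {24} × {ε}, {23} × {δ, ε}, {23, 24} × {δ}, {23, 24} × {ε}, {24} × {δ, ε}, {23} × {γ, δ, ε}, {24} × {γ, δ, ε}, {23, 24} × {δ, ε}, {23, 24} × {γ, δ, ε}}; |τ_{X×Y}| = 25.

Enumerate products U × V with U ∈ τ_X, V ∈ τ_Y (deduplicated):
  ∅ × ∅ = {} (∅)
  {23} × {δ} = {(23,δ)}
  {23} × {ε} = {(23,ε)}
  {24} × {δ} = {(24,δ)}
  {24} × {ε} = {(24,ε)}
  {23} × {δ, ε} = {(23,δ), (23,ε)}
  {23, 24} × {δ} = {(23,δ), (24,δ)}
  {23, 24} × {ε} = {(23,ε), (24,ε)}
  {24} × {δ, ε} = {(24,δ), (24,ε)}
  {23} × {γ, δ, ε} = {(23,γ), (23,δ), (23,ε)}
  {24} × {γ, δ, ε} = {(24,γ), (24,δ), (24,ε)}
  {23, 24} × {δ, ε} = {(23,δ), (23,ε), (24,δ), (24,ε)}
  {23, 24} × {γ, δ, ε} = {(23,γ), (23,δ), (23,ε), (24,γ), (24,δ), (24,ε)}
These 13 distinct sets form the basis B.
Close under arbitrary unions to get τ_{X×Y}; counting gives |τ_{X×Y}| = 25.


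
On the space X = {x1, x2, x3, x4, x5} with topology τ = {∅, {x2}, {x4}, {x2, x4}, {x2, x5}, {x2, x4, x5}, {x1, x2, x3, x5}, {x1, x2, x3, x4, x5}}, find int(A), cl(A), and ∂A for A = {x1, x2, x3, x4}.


int(A) = {x2, x4}, cl(A) = {x1, x2, x3, x4, x5}, ∂A = {x1, x3, x5}.

Closed sets in (X, τ) are complements of opens:
  closed(X, τ) = {∅, {x4}, {x1, x3}, {x1, x3, x4}, {x1, x3, x5}, {x1, x2, x3, x5}, {x1, x3, x4, x5}, {x1, x2, x3, x4, x5}}.
int(A) = ⋃ {U ∈ τ : U ⊆ A}. Opens contained in A: ∅, {x2}, {x4}, {x2, x4}.
Taking the union of these: int(A) = {x2, x4}.
cl(A) = ⋂ {C closed : A ⊆ C}. Closed sets containing A: {x1, x2, x3, x4, x5}.
Intersecting these: cl(A) = {x1, x2, x3, x4, x5}.
∂A = cl(A) ∖ int(A) = {x1, x2, x3, x4, x5} ∖ {x2, x4} = {x1, x3, x5}.


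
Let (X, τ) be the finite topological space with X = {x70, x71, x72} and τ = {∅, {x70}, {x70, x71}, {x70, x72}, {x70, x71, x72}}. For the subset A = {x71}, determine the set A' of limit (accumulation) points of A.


A' = ∅

For each x ∈ X, list the open sets U ∈ τ with x ∈ U, then check whether U ∩ (A ∖ {x}) ≠ ∅ for every such U.
  x = x70: open {x70} ∋ x has {x70} ∩ (A ∖ {x70}) = ∅, so x is NOT a limit point.
  x = x71: open {x70, x71} ∋ x has {x70, x71} ∩ (A ∖ {x71}) = ∅, so x is NOT a limit point.
  x = x72: open {x70, x72} ∋ x has {x70, x72} ∩ (A ∖ {x72}) = ∅, so x is NOT a limit point.
Collecting: A' = ∅.


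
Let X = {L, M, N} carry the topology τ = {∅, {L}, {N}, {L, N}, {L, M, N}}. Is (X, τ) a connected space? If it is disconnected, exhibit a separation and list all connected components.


(X, τ) is connected.

Find clopen sets (U ∈ τ with X ∖ U ∈ τ):
  U = ∅, X ∖ U = {L, M, N} — both open, so U is clopen.
  U = {L, M, N}, X ∖ U = ∅ — both open, so U is clopen.
Only trivial clopens (∅ and X) exist, so (X, τ) is connected.
Compute connected components by grouping points that agree on all clopens:
  component: {L, M, N}


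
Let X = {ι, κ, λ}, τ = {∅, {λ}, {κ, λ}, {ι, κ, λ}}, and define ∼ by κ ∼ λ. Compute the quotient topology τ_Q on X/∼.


X/∼ = {[ι], [κ=λ]}; |τ_Q| = 3.

Equivalence classes: [ι], [κ=λ].
Quotient map π: X → X/∼ sends ι ↦ [ι], κ ↦ [κ=λ], λ ↦ [κ=λ].
For each subset V ⊆ X/∼, compute π^{-1}(V) ⊆ X and check whether π^{-1}(V) ∈ τ. V is open in τ_Q iff π^{-1}(V) ∈ τ.
  V = {}: π^{-1}(V) = ∅ ∈ τ ✓.
  V = {[ι]}: π^{-1}(V) = {ι} ∉ τ ✗.
  V = {[κ=λ]}: π^{-1}(V) = {κ, λ} ∈ τ ✓.
  V = {[ι], [κ=λ]}: π^{-1}(V) = {ι, κ, λ} ∈ τ ✓.
Open sets in the quotient: τ_Q = {{}, {[κ=λ]}, {[ι], [κ=λ]}} (3 elements).


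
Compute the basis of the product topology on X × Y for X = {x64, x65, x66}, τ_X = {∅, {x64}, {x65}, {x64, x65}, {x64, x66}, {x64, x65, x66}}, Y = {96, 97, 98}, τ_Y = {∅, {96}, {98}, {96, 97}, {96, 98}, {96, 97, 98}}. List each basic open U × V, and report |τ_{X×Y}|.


Basis B = {∅ × ∅, {x64} × {96}, {x64} × {98}, {x65} × {96}, {x65} × {98}, {x64} × {96, 97}, {x64} × {96, 98}, {x64, x65} × {96}, {x64, x66} × {96}, {x64, x65} × {98}, {x64, x66} × {98}, {x65} × {96, 97}, {x65} × {96, 98}, {x64} × {96, 97, 98}, {x64, x65, x66} × {96}, {x64, x65, x66} × {98}, {x65} × {96, 97, 98}, {x64, x65} × {96, 97}, {x64, x66} × {96, 97}, {x64, x65} × {96, 98}, {x64, x66} × {96, 98}, {x64, x65} × {96, 97, 98}, {x64, x66} × {96, 97, 98}, {x64, x65, x66} × {96, 97}, {x64, x65, x66} × {96, 98}, {x64, x65, x66} × {96, 97, 98}}; |τ_{X×Y}| = 108.

Enumerate products U × V with U ∈ τ_X, V ∈ τ_Y (deduplicated):
  ∅ × ∅ = {} (∅)
  {x64} × {96} = {(x64,96)}
  {x64} × {98} = {(x64,98)}
  {x65} × {96} = {(x65,96)}
  {x65} × {98} = {(x65,98)}
  {x64} × {96, 97} = {(x64,96), (x64,97)}
  {x64} × {96, 98} = {(x64,96), (x64,98)}
  {x64, x65} × {96} = {(x64,96), (x65,96)}
  {x64, x66} × {96} = {(x64,96), (x66,96)}
  {x64, x65} × {98} = {(x64,98), (x65,98)}
  {x64, x66} × {98} = {(x64,98), (x66,98)}
  {x65} × {96, 97} = {(x65,96), (x65,97)}
  {x65} × {96, 98} = {(x65,96), (x65,98)}
  {x64} × {96, 97, 98} = {(x64,96), (x64,97), (x64,98)}
  {x64, x65, x66} × {96} = {(x64,96), (x65,96), (x66,96)}
  {x64, x65, x66} × {98} = {(x64,98), (x65,98), (x66,98)}
  {x65} × {96, 97, 98} = {(x65,96), (x65,97), (x65,98)}
  {x64, x65} × {96, 97} = {(x64,96), (x64,97), (x65,96), (x65,97)}
  {x64, x66} × {96, 97} = {(x64,96), (x64,97), (x66,96), (x66,97)}
  {x64, x65} × {96, 98} = {(x64,96), (x64,98), (x65,96), (x65,98)}
  {x64, x66} × {96, 98} = {(x64,96), (x64,98), (x66,96), (x66,98)}
  {x64, x65} × {96, 97, 98} = {(x64,96), (x64,97), (x64,98), (x65,96), (x65,97), (x65,98)}
  {x64, x66} × {96, 97, 98} = {(x64,96), (x64,97), (x64,98), (x66,96), (x66,97), (x66,98)}
  {x64, x65, x66} × {96, 97} = {(x64,96), (x64,97), (x65,96), (x65,97), (x66,96), (x66,97)}
  {x64, x65, x66} × {96, 98} = {(x64,96), (x64,98), (x65,96), (x65,98), (x66,96), (x66,98)}
  {x64, x65, x66} × {96, 97, 98} = {(x64,96), (x64,97), (x64,98), (x65,96), (x65,97), (x65,98), (x66,96), (x66,97), (x66,98)}
These 26 distinct sets form the basis B.
Close under arbitrary unions to get τ_{X×Y}; counting gives |τ_{X×Y}| = 108.


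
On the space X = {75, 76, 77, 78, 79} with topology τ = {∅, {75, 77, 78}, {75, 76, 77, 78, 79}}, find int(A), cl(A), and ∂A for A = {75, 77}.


int(A) = ∅, cl(A) = {75, 76, 77, 78, 79}, ∂A = {75, 76, 77, 78, 79}.

Closed sets in (X, τ) are complements of opens:
  closed(X, τ) = {∅, {76, 79}, {75, 76, 77, 78, 79}}.
int(A) = ⋃ {U ∈ τ : U ⊆ A}. Opens contained in A: ∅.
Taking the union of these: int(A) = ∅.
cl(A) = ⋂ {C closed : A ⊆ C}. Closed sets containing A: {75, 76, 77, 78, 79}.
Intersecting these: cl(A) = {75, 76, 77, 78, 79}.
∂A = cl(A) ∖ int(A) = {75, 76, 77, 78, 79} ∖ ∅ = {75, 76, 77, 78, 79}.
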